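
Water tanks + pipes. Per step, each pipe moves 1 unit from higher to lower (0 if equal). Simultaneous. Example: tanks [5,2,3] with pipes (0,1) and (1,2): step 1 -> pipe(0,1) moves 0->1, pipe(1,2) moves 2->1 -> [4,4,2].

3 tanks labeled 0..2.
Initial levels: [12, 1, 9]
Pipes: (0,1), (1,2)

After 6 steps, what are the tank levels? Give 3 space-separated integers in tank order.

Step 1: flows [0->1,2->1] -> levels [11 3 8]
Step 2: flows [0->1,2->1] -> levels [10 5 7]
Step 3: flows [0->1,2->1] -> levels [9 7 6]
Step 4: flows [0->1,1->2] -> levels [8 7 7]
Step 5: flows [0->1,1=2] -> levels [7 8 7]
Step 6: flows [1->0,1->2] -> levels [8 6 8]

Answer: 8 6 8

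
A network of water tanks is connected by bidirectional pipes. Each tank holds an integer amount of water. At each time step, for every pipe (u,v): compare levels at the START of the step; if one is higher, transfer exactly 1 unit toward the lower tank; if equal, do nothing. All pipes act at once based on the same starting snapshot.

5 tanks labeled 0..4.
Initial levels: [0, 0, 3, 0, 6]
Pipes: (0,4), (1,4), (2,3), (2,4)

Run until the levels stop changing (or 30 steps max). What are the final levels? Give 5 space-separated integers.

Step 1: flows [4->0,4->1,2->3,4->2] -> levels [1 1 3 1 3]
Step 2: flows [4->0,4->1,2->3,2=4] -> levels [2 2 2 2 1]
Step 3: flows [0->4,1->4,2=3,2->4] -> levels [1 1 1 2 4]
Step 4: flows [4->0,4->1,3->2,4->2] -> levels [2 2 3 1 1]
Step 5: flows [0->4,1->4,2->3,2->4] -> levels [1 1 1 2 4]
  -> period-2 cycle: step 5 state = step 3 state; never stabilizes
  -> state at step 30: (30-3) mod 2 = 1, same as step 4 -> [2 2 3 1 1]

Answer: 2 2 3 1 1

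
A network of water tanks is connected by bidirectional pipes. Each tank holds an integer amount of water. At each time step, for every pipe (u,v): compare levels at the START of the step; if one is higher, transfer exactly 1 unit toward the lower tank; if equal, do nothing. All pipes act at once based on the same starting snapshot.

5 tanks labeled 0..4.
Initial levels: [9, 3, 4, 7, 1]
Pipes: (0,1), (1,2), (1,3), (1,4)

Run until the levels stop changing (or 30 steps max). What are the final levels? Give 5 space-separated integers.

Step 1: flows [0->1,2->1,3->1,1->4] -> levels [8 5 3 6 2]
Step 2: flows [0->1,1->2,3->1,1->4] -> levels [7 5 4 5 3]
Step 3: flows [0->1,1->2,1=3,1->4] -> levels [6 4 5 5 4]
Step 4: flows [0->1,2->1,3->1,1=4] -> levels [5 7 4 4 4]
Step 5: flows [1->0,1->2,1->3,1->4] -> levels [6 3 5 5 5]
Step 6: flows [0->1,2->1,3->1,4->1] -> levels [5 7 4 4 4]
  -> period-2 cycle: step 6 state = step 4 state; never stabilizes
  -> state at step 30: (30-4) mod 2 = 0, same as step 4 -> [5 7 4 4 4]

Answer: 5 7 4 4 4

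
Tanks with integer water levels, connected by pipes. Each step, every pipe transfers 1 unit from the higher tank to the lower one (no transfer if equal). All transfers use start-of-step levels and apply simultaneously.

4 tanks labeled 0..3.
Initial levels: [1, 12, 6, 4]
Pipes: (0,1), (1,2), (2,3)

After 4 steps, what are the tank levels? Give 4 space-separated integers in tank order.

Step 1: flows [1->0,1->2,2->3] -> levels [2 10 6 5]
Step 2: flows [1->0,1->2,2->3] -> levels [3 8 6 6]
Step 3: flows [1->0,1->2,2=3] -> levels [4 6 7 6]
Step 4: flows [1->0,2->1,2->3] -> levels [5 6 5 7]

Answer: 5 6 5 7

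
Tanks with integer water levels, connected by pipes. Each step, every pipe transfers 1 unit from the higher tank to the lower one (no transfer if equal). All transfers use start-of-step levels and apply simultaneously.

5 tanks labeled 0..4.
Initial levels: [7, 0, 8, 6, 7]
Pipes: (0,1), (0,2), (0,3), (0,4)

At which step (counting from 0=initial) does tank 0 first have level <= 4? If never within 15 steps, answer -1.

Answer: 3

Derivation:
Step 1: flows [0->1,2->0,0->3,0=4] -> levels [6 1 7 7 7]
Step 2: flows [0->1,2->0,3->0,4->0] -> levels [8 2 6 6 6]
Step 3: flows [0->1,0->2,0->3,0->4] -> levels [4 3 7 7 7]
Tank 0 first reaches <=4 at step 3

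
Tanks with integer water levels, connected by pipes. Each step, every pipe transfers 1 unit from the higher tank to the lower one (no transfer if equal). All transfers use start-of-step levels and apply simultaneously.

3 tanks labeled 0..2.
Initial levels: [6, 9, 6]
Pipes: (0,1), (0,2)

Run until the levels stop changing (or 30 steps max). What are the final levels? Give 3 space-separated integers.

Answer: 7 7 7

Derivation:
Step 1: flows [1->0,0=2] -> levels [7 8 6]
Step 2: flows [1->0,0->2] -> levels [7 7 7]
Step 3: flows [0=1,0=2] -> levels [7 7 7]
  -> stable (no change)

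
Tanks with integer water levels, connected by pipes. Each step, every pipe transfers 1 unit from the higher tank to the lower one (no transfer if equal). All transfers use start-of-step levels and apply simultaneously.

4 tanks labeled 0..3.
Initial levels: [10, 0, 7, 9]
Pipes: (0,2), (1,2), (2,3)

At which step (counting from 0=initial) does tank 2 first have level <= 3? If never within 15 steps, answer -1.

Answer: -1

Derivation:
Step 1: flows [0->2,2->1,3->2] -> levels [9 1 8 8]
Step 2: flows [0->2,2->1,2=3] -> levels [8 2 8 8]
Step 3: flows [0=2,2->1,2=3] -> levels [8 3 7 8]
Step 4: flows [0->2,2->1,3->2] -> levels [7 4 8 7]
Step 5: flows [2->0,2->1,2->3] -> levels [8 5 5 8]
Step 6: flows [0->2,1=2,3->2] -> levels [7 5 7 7]
Step 7: flows [0=2,2->1,2=3] -> levels [7 6 6 7]
Step 8: flows [0->2,1=2,3->2] -> levels [6 6 8 6]
Step 9: flows [2->0,2->1,2->3] -> levels [7 7 5 7]
Step 10: flows [0->2,1->2,3->2] -> levels [6 6 8 6]
  -> period-2 cycle (repeats step 8); tank 2 never drops to <=3
Tank 2 never reaches <=3 within 15 steps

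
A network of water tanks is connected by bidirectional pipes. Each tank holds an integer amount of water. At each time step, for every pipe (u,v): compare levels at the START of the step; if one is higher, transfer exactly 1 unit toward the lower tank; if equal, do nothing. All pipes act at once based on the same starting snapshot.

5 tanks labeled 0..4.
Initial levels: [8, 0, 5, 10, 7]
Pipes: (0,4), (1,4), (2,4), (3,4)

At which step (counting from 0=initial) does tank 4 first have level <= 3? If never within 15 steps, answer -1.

Step 1: flows [0->4,4->1,4->2,3->4] -> levels [7 1 6 9 7]
Step 2: flows [0=4,4->1,4->2,3->4] -> levels [7 2 7 8 6]
Step 3: flows [0->4,4->1,2->4,3->4] -> levels [6 3 6 7 8]
Step 4: flows [4->0,4->1,4->2,4->3] -> levels [7 4 7 8 4]
Step 5: flows [0->4,1=4,2->4,3->4] -> levels [6 4 6 7 7]
Step 6: flows [4->0,4->1,4->2,3=4] -> levels [7 5 7 7 4]
Step 7: flows [0->4,1->4,2->4,3->4] -> levels [6 4 6 6 8]
Step 8: flows [4->0,4->1,4->2,4->3] -> levels [7 5 7 7 4]
  -> period-2 cycle (repeats step 6); tank 4 never drops to <=3
Tank 4 never reaches <=3 within 15 steps

Answer: -1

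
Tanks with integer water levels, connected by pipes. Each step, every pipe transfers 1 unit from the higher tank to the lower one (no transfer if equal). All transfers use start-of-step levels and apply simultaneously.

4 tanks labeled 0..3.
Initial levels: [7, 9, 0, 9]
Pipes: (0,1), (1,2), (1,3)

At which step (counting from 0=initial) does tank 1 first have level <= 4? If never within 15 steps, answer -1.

Answer: 7

Derivation:
Step 1: flows [1->0,1->2,1=3] -> levels [8 7 1 9]
Step 2: flows [0->1,1->2,3->1] -> levels [7 8 2 8]
Step 3: flows [1->0,1->2,1=3] -> levels [8 6 3 8]
Step 4: flows [0->1,1->2,3->1] -> levels [7 7 4 7]
Step 5: flows [0=1,1->2,1=3] -> levels [7 6 5 7]
Step 6: flows [0->1,1->2,3->1] -> levels [6 7 6 6]
Step 7: flows [1->0,1->2,1->3] -> levels [7 4 7 7]
Tank 1 first reaches <=4 at step 7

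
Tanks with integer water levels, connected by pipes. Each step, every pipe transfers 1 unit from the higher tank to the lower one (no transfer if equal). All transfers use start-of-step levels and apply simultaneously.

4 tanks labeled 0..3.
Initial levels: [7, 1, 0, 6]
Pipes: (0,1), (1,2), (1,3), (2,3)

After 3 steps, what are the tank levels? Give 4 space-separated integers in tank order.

Step 1: flows [0->1,1->2,3->1,3->2] -> levels [6 2 2 4]
Step 2: flows [0->1,1=2,3->1,3->2] -> levels [5 4 3 2]
Step 3: flows [0->1,1->2,1->3,2->3] -> levels [4 3 3 4]

Answer: 4 3 3 4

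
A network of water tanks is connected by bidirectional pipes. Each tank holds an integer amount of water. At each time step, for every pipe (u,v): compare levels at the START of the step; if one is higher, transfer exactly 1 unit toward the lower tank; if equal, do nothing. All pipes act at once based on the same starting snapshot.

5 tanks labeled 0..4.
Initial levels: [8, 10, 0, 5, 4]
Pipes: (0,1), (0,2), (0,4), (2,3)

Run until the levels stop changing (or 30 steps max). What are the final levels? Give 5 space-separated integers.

Answer: 7 5 4 6 5

Derivation:
Step 1: flows [1->0,0->2,0->4,3->2] -> levels [7 9 2 4 5]
Step 2: flows [1->0,0->2,0->4,3->2] -> levels [6 8 4 3 6]
Step 3: flows [1->0,0->2,0=4,2->3] -> levels [6 7 4 4 6]
Step 4: flows [1->0,0->2,0=4,2=3] -> levels [6 6 5 4 6]
Step 5: flows [0=1,0->2,0=4,2->3] -> levels [5 6 5 5 6]
Step 6: flows [1->0,0=2,4->0,2=3] -> levels [7 5 5 5 5]
Step 7: flows [0->1,0->2,0->4,2=3] -> levels [4 6 6 5 6]
Step 8: flows [1->0,2->0,4->0,2->3] -> levels [7 5 4 6 5]
Step 9: flows [0->1,0->2,0->4,3->2] -> levels [4 6 6 5 6]
  -> period-2 cycle: step 9 state = step 7 state; never stabilizes
  -> state at step 30: (30-7) mod 2 = 1, same as step 8 -> [7 5 4 6 5]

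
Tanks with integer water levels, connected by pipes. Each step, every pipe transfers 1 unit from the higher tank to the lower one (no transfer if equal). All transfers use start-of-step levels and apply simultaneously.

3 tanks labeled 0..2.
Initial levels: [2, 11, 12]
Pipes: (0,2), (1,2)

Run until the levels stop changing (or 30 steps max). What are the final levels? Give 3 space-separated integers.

Step 1: flows [2->0,2->1] -> levels [3 12 10]
Step 2: flows [2->0,1->2] -> levels [4 11 10]
Step 3: flows [2->0,1->2] -> levels [5 10 10]
Step 4: flows [2->0,1=2] -> levels [6 10 9]
Step 5: flows [2->0,1->2] -> levels [7 9 9]
Step 6: flows [2->0,1=2] -> levels [8 9 8]
Step 7: flows [0=2,1->2] -> levels [8 8 9]
Step 8: flows [2->0,2->1] -> levels [9 9 7]
Step 9: flows [0->2,1->2] -> levels [8 8 9]
  -> period-2 cycle: step 9 state = step 7 state; never stabilizes
  -> state at step 30: (30-7) mod 2 = 1, same as step 8 -> [9 9 7]

Answer: 9 9 7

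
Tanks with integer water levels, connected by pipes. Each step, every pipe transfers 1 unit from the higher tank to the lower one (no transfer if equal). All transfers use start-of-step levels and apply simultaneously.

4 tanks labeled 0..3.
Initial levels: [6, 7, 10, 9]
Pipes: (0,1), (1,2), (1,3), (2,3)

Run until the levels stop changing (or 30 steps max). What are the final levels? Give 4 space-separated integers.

Step 1: flows [1->0,2->1,3->1,2->3] -> levels [7 8 8 9]
Step 2: flows [1->0,1=2,3->1,3->2] -> levels [8 8 9 7]
Step 3: flows [0=1,2->1,1->3,2->3] -> levels [8 8 7 9]
Step 4: flows [0=1,1->2,3->1,3->2] -> levels [8 8 9 7]
  -> period-2 cycle: step 4 state = step 2 state; never stabilizes
  -> state at step 30: (30-2) mod 2 = 0, same as step 2 -> [8 8 9 7]

Answer: 8 8 9 7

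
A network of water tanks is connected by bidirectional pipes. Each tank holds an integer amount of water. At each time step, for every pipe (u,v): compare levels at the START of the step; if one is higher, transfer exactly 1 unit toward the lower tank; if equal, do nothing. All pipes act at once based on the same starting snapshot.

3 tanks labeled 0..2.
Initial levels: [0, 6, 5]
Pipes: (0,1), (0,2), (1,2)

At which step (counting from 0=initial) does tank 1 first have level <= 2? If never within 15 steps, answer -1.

Answer: -1

Derivation:
Step 1: flows [1->0,2->0,1->2] -> levels [2 4 5]
Step 2: flows [1->0,2->0,2->1] -> levels [4 4 3]
Step 3: flows [0=1,0->2,1->2] -> levels [3 3 5]
Step 4: flows [0=1,2->0,2->1] -> levels [4 4 3]
  -> period-2 cycle (repeats step 2); tank 1 never drops to <=2
Tank 1 never reaches <=2 within 15 steps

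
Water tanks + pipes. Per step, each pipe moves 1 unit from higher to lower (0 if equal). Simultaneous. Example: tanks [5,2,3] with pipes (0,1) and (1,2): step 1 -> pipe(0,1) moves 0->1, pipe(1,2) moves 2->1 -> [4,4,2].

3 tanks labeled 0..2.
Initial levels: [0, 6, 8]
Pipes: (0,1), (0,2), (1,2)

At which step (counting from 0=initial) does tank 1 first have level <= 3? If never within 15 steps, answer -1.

Step 1: flows [1->0,2->0,2->1] -> levels [2 6 6]
Step 2: flows [1->0,2->0,1=2] -> levels [4 5 5]
Step 3: flows [1->0,2->0,1=2] -> levels [6 4 4]
Step 4: flows [0->1,0->2,1=2] -> levels [4 5 5]
  -> period-2 cycle (repeats step 2); tank 1 never drops to <=3
Tank 1 never reaches <=3 within 15 steps

Answer: -1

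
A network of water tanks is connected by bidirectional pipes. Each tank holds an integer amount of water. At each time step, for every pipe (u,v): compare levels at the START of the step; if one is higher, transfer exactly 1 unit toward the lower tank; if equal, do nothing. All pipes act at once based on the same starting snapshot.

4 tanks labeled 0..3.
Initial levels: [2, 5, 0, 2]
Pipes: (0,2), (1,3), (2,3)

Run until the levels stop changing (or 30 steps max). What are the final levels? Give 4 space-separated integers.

Step 1: flows [0->2,1->3,3->2] -> levels [1 4 2 2]
Step 2: flows [2->0,1->3,2=3] -> levels [2 3 1 3]
Step 3: flows [0->2,1=3,3->2] -> levels [1 3 3 2]
Step 4: flows [2->0,1->3,2->3] -> levels [2 2 1 4]
Step 5: flows [0->2,3->1,3->2] -> levels [1 3 3 2]
  -> period-2 cycle: step 5 state = step 3 state; never stabilizes
  -> state at step 30: (30-3) mod 2 = 1, same as step 4 -> [2 2 1 4]

Answer: 2 2 1 4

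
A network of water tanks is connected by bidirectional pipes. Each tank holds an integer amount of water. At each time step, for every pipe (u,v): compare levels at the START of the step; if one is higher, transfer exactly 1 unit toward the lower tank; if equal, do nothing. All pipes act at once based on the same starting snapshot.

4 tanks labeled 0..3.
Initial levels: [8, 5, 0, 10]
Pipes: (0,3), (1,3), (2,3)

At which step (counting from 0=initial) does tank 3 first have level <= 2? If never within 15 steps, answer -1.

Answer: -1

Derivation:
Step 1: flows [3->0,3->1,3->2] -> levels [9 6 1 7]
Step 2: flows [0->3,3->1,3->2] -> levels [8 7 2 6]
Step 3: flows [0->3,1->3,3->2] -> levels [7 6 3 7]
Step 4: flows [0=3,3->1,3->2] -> levels [7 7 4 5]
Step 5: flows [0->3,1->3,3->2] -> levels [6 6 5 6]
Step 6: flows [0=3,1=3,3->2] -> levels [6 6 6 5]
Step 7: flows [0->3,1->3,2->3] -> levels [5 5 5 8]
Step 8: flows [3->0,3->1,3->2] -> levels [6 6 6 5]
  -> period-2 cycle (repeats step 6); tank 3 never drops to <=2
Tank 3 never reaches <=2 within 15 steps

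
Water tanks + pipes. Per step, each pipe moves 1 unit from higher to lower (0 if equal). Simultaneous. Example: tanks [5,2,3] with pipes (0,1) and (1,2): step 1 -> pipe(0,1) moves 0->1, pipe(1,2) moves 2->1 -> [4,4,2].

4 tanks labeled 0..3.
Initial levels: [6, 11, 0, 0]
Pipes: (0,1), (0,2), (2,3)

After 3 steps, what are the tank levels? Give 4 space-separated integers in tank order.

Step 1: flows [1->0,0->2,2=3] -> levels [6 10 1 0]
Step 2: flows [1->0,0->2,2->3] -> levels [6 9 1 1]
Step 3: flows [1->0,0->2,2=3] -> levels [6 8 2 1]

Answer: 6 8 2 1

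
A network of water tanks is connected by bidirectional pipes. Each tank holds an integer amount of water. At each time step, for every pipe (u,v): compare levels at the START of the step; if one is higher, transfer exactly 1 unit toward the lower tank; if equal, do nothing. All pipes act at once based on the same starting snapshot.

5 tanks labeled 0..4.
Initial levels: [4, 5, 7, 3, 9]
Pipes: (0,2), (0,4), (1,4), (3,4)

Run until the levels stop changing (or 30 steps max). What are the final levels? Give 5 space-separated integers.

Step 1: flows [2->0,4->0,4->1,4->3] -> levels [6 6 6 4 6]
Step 2: flows [0=2,0=4,1=4,4->3] -> levels [6 6 6 5 5]
Step 3: flows [0=2,0->4,1->4,3=4] -> levels [5 5 6 5 7]
Step 4: flows [2->0,4->0,4->1,4->3] -> levels [7 6 5 6 4]
Step 5: flows [0->2,0->4,1->4,3->4] -> levels [5 5 6 5 7]
  -> period-2 cycle: step 5 state = step 3 state; never stabilizes
  -> state at step 30: (30-3) mod 2 = 1, same as step 4 -> [7 6 5 6 4]

Answer: 7 6 5 6 4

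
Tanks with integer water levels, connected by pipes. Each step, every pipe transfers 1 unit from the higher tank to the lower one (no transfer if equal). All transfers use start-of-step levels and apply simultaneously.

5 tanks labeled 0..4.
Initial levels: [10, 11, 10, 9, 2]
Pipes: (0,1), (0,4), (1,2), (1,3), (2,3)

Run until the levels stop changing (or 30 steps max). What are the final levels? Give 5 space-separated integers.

Answer: 7 10 8 8 9

Derivation:
Step 1: flows [1->0,0->4,1->2,1->3,2->3] -> levels [10 8 10 11 3]
Step 2: flows [0->1,0->4,2->1,3->1,3->2] -> levels [8 11 10 9 4]
Step 3: flows [1->0,0->4,1->2,1->3,2->3] -> levels [8 8 10 11 5]
Step 4: flows [0=1,0->4,2->1,3->1,3->2] -> levels [7 10 10 9 6]
Step 5: flows [1->0,0->4,1=2,1->3,2->3] -> levels [7 8 9 11 7]
Step 6: flows [1->0,0=4,2->1,3->1,3->2] -> levels [8 9 9 9 7]
Step 7: flows [1->0,0->4,1=2,1=3,2=3] -> levels [8 8 9 9 8]
Step 8: flows [0=1,0=4,2->1,3->1,2=3] -> levels [8 10 8 8 8]
Step 9: flows [1->0,0=4,1->2,1->3,2=3] -> levels [9 7 9 9 8]
Step 10: flows [0->1,0->4,2->1,3->1,2=3] -> levels [7 10 8 8 9]
Step 11: flows [1->0,4->0,1->2,1->3,2=3] -> levels [9 7 9 9 8]
  -> period-2 cycle: step 11 state = step 9 state; never stabilizes
  -> state at step 30: (30-9) mod 2 = 1, same as step 10 -> [7 10 8 8 9]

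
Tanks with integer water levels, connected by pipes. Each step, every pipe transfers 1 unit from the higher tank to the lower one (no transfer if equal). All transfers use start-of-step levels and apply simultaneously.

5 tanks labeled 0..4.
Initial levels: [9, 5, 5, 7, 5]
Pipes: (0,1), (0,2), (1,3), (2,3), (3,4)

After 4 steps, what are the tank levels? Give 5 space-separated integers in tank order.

Answer: 7 6 6 7 5

Derivation:
Step 1: flows [0->1,0->2,3->1,3->2,3->4] -> levels [7 7 7 4 6]
Step 2: flows [0=1,0=2,1->3,2->3,4->3] -> levels [7 6 6 7 5]
Step 3: flows [0->1,0->2,3->1,3->2,3->4] -> levels [5 8 8 4 6]
Step 4: flows [1->0,2->0,1->3,2->3,4->3] -> levels [7 6 6 7 5]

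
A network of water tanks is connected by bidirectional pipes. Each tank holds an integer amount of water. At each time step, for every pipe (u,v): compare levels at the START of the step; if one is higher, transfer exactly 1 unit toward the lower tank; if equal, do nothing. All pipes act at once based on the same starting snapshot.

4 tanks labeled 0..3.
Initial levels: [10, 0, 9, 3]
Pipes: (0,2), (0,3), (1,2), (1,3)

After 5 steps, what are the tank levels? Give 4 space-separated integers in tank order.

Step 1: flows [0->2,0->3,2->1,3->1] -> levels [8 2 9 3]
Step 2: flows [2->0,0->3,2->1,3->1] -> levels [8 4 7 3]
Step 3: flows [0->2,0->3,2->1,1->3] -> levels [6 4 7 5]
Step 4: flows [2->0,0->3,2->1,3->1] -> levels [6 6 5 5]
Step 5: flows [0->2,0->3,1->2,1->3] -> levels [4 4 7 7]

Answer: 4 4 7 7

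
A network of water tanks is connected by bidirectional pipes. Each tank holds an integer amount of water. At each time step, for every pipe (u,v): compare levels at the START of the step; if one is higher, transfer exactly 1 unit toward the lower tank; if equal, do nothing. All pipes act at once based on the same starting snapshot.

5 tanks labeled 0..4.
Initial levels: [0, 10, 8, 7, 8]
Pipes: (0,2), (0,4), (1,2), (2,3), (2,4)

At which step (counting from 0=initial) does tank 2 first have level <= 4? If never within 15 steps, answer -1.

Step 1: flows [2->0,4->0,1->2,2->3,2=4] -> levels [2 9 7 8 7]
Step 2: flows [2->0,4->0,1->2,3->2,2=4] -> levels [4 8 8 7 6]
Step 3: flows [2->0,4->0,1=2,2->3,2->4] -> levels [6 8 5 8 6]
Step 4: flows [0->2,0=4,1->2,3->2,4->2] -> levels [5 7 9 7 5]
Step 5: flows [2->0,0=4,2->1,2->3,2->4] -> levels [6 8 5 8 6]
  -> period-2 cycle (repeats step 3); tank 2 never drops to <=4
Tank 2 never reaches <=4 within 15 steps

Answer: -1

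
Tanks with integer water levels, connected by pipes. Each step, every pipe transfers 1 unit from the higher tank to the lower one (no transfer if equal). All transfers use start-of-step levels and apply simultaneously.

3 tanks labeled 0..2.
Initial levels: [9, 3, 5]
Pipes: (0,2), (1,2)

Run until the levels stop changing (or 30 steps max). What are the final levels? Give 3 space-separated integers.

Step 1: flows [0->2,2->1] -> levels [8 4 5]
Step 2: flows [0->2,2->1] -> levels [7 5 5]
Step 3: flows [0->2,1=2] -> levels [6 5 6]
Step 4: flows [0=2,2->1] -> levels [6 6 5]
Step 5: flows [0->2,1->2] -> levels [5 5 7]
Step 6: flows [2->0,2->1] -> levels [6 6 5]
  -> period-2 cycle: step 6 state = step 4 state; never stabilizes
  -> state at step 30: (30-4) mod 2 = 0, same as step 4 -> [6 6 5]

Answer: 6 6 5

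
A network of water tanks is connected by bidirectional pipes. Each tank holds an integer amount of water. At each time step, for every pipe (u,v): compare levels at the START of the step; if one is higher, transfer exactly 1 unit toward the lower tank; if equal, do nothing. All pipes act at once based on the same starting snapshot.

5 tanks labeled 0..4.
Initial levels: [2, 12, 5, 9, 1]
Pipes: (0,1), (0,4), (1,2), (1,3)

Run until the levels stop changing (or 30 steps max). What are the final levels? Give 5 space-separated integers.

Answer: 6 4 7 7 5

Derivation:
Step 1: flows [1->0,0->4,1->2,1->3] -> levels [2 9 6 10 2]
Step 2: flows [1->0,0=4,1->2,3->1] -> levels [3 8 7 9 2]
Step 3: flows [1->0,0->4,1->2,3->1] -> levels [3 7 8 8 3]
Step 4: flows [1->0,0=4,2->1,3->1] -> levels [4 8 7 7 3]
Step 5: flows [1->0,0->4,1->2,1->3] -> levels [4 5 8 8 4]
Step 6: flows [1->0,0=4,2->1,3->1] -> levels [5 6 7 7 4]
Step 7: flows [1->0,0->4,2->1,3->1] -> levels [5 7 6 6 5]
Step 8: flows [1->0,0=4,1->2,1->3] -> levels [6 4 7 7 5]
Step 9: flows [0->1,0->4,2->1,3->1] -> levels [4 7 6 6 6]
Step 10: flows [1->0,4->0,1->2,1->3] -> levels [6 4 7 7 5]
  -> period-2 cycle: step 10 state = step 8 state; never stabilizes
  -> state at step 30: (30-8) mod 2 = 0, same as step 8 -> [6 4 7 7 5]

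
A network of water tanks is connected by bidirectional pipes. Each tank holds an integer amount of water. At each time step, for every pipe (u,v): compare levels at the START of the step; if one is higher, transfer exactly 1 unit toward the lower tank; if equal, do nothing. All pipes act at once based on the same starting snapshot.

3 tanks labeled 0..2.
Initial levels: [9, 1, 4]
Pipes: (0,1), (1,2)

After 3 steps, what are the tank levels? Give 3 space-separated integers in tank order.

Answer: 6 4 4

Derivation:
Step 1: flows [0->1,2->1] -> levels [8 3 3]
Step 2: flows [0->1,1=2] -> levels [7 4 3]
Step 3: flows [0->1,1->2] -> levels [6 4 4]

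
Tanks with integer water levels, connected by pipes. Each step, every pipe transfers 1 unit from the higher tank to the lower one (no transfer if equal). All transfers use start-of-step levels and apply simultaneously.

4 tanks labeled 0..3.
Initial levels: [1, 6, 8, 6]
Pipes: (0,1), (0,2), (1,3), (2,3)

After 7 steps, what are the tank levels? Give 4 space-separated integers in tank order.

Step 1: flows [1->0,2->0,1=3,2->3] -> levels [3 5 6 7]
Step 2: flows [1->0,2->0,3->1,3->2] -> levels [5 5 6 5]
Step 3: flows [0=1,2->0,1=3,2->3] -> levels [6 5 4 6]
Step 4: flows [0->1,0->2,3->1,3->2] -> levels [4 7 6 4]
Step 5: flows [1->0,2->0,1->3,2->3] -> levels [6 5 4 6]
  -> period-2 cycle: step 5 state = step 3 state
  -> state at step 7: (7-3) mod 2 = 0, same as step 3 -> [6 5 4 6]

Answer: 6 5 4 6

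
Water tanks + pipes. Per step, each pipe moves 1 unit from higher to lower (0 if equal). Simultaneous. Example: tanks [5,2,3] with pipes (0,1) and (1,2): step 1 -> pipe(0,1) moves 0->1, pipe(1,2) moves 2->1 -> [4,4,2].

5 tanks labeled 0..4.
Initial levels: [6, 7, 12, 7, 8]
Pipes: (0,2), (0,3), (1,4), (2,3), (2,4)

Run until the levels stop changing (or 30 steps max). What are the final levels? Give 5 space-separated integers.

Step 1: flows [2->0,3->0,4->1,2->3,2->4] -> levels [8 8 9 7 8]
Step 2: flows [2->0,0->3,1=4,2->3,2->4] -> levels [8 8 6 9 9]
Step 3: flows [0->2,3->0,4->1,3->2,4->2] -> levels [8 9 9 7 7]
Step 4: flows [2->0,0->3,1->4,2->3,2->4] -> levels [8 8 6 9 9]
  -> period-2 cycle: step 4 state = step 2 state; never stabilizes
  -> state at step 30: (30-2) mod 2 = 0, same as step 2 -> [8 8 6 9 9]

Answer: 8 8 6 9 9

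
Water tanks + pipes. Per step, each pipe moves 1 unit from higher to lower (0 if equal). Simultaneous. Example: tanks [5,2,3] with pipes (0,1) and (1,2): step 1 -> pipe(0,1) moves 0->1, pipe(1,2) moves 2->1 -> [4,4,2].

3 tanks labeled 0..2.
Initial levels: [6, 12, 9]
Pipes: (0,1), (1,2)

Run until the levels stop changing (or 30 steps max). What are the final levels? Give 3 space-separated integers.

Answer: 9 9 9

Derivation:
Step 1: flows [1->0,1->2] -> levels [7 10 10]
Step 2: flows [1->0,1=2] -> levels [8 9 10]
Step 3: flows [1->0,2->1] -> levels [9 9 9]
Step 4: flows [0=1,1=2] -> levels [9 9 9]
  -> stable (no change)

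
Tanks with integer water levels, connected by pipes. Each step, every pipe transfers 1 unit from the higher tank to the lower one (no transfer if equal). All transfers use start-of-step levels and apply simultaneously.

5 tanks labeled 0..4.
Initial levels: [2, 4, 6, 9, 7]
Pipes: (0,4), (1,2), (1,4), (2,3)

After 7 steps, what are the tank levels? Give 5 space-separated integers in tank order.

Answer: 5 7 5 7 4

Derivation:
Step 1: flows [4->0,2->1,4->1,3->2] -> levels [3 6 6 8 5]
Step 2: flows [4->0,1=2,1->4,3->2] -> levels [4 5 7 7 5]
Step 3: flows [4->0,2->1,1=4,2=3] -> levels [5 6 6 7 4]
Step 4: flows [0->4,1=2,1->4,3->2] -> levels [4 5 7 6 6]
Step 5: flows [4->0,2->1,4->1,2->3] -> levels [5 7 5 7 4]
Step 6: flows [0->4,1->2,1->4,3->2] -> levels [4 5 7 6 6]
  -> period-2 cycle: step 6 state = step 4 state
  -> state at step 7: (7-4) mod 2 = 1, same as step 5 -> [5 7 5 7 4]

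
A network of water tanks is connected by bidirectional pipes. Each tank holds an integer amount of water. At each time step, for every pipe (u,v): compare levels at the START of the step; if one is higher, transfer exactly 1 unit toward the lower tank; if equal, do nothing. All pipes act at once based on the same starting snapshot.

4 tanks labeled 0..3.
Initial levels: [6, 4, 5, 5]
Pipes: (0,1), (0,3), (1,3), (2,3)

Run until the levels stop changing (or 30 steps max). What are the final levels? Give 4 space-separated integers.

Answer: 6 4 5 5

Derivation:
Step 1: flows [0->1,0->3,3->1,2=3] -> levels [4 6 5 5]
Step 2: flows [1->0,3->0,1->3,2=3] -> levels [6 4 5 5]
  -> period-2 cycle: step 2 state = step 0 state; never stabilizes
  -> state at step 30: (30-0) mod 2 = 0, same as step 0 -> [6 4 5 5]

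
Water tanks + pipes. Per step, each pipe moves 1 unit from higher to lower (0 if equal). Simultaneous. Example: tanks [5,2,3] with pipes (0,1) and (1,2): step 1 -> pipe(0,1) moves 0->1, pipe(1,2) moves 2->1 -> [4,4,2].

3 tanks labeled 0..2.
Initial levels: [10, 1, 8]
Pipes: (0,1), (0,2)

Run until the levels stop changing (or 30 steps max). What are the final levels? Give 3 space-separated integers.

Step 1: flows [0->1,0->2] -> levels [8 2 9]
Step 2: flows [0->1,2->0] -> levels [8 3 8]
Step 3: flows [0->1,0=2] -> levels [7 4 8]
Step 4: flows [0->1,2->0] -> levels [7 5 7]
Step 5: flows [0->1,0=2] -> levels [6 6 7]
Step 6: flows [0=1,2->0] -> levels [7 6 6]
Step 7: flows [0->1,0->2] -> levels [5 7 7]
Step 8: flows [1->0,2->0] -> levels [7 6 6]
  -> period-2 cycle: step 8 state = step 6 state; never stabilizes
  -> state at step 30: (30-6) mod 2 = 0, same as step 6 -> [7 6 6]

Answer: 7 6 6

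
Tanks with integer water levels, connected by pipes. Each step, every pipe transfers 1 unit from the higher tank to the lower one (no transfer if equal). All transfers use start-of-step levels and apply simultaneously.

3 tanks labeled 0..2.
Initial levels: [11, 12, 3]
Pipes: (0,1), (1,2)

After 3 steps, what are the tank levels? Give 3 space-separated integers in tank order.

Step 1: flows [1->0,1->2] -> levels [12 10 4]
Step 2: flows [0->1,1->2] -> levels [11 10 5]
Step 3: flows [0->1,1->2] -> levels [10 10 6]

Answer: 10 10 6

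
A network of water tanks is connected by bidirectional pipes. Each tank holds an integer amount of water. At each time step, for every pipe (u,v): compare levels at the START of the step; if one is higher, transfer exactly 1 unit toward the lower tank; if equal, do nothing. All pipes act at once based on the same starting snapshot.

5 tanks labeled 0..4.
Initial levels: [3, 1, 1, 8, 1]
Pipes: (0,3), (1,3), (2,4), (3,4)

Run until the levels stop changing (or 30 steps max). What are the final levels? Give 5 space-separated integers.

Answer: 4 3 2 2 3

Derivation:
Step 1: flows [3->0,3->1,2=4,3->4] -> levels [4 2 1 5 2]
Step 2: flows [3->0,3->1,4->2,3->4] -> levels [5 3 2 2 2]
Step 3: flows [0->3,1->3,2=4,3=4] -> levels [4 2 2 4 2]
Step 4: flows [0=3,3->1,2=4,3->4] -> levels [4 3 2 2 3]
Step 5: flows [0->3,1->3,4->2,4->3] -> levels [3 2 3 5 1]
Step 6: flows [3->0,3->1,2->4,3->4] -> levels [4 3 2 2 3]
  -> period-2 cycle: step 6 state = step 4 state; never stabilizes
  -> state at step 30: (30-4) mod 2 = 0, same as step 4 -> [4 3 2 2 3]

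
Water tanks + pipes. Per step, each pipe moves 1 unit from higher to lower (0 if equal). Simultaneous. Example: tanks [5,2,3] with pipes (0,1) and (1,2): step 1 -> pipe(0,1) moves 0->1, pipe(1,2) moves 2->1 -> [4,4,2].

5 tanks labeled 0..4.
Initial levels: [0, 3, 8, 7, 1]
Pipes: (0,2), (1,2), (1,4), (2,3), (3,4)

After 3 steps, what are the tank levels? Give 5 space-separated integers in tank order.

Answer: 3 4 4 3 5

Derivation:
Step 1: flows [2->0,2->1,1->4,2->3,3->4] -> levels [1 3 5 7 3]
Step 2: flows [2->0,2->1,1=4,3->2,3->4] -> levels [2 4 4 5 4]
Step 3: flows [2->0,1=2,1=4,3->2,3->4] -> levels [3 4 4 3 5]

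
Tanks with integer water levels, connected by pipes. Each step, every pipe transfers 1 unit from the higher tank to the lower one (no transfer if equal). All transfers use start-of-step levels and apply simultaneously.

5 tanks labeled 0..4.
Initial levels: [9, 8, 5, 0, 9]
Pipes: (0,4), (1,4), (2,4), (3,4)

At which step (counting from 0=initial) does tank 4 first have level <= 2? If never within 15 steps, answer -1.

Answer: -1

Derivation:
Step 1: flows [0=4,4->1,4->2,4->3] -> levels [9 9 6 1 6]
Step 2: flows [0->4,1->4,2=4,4->3] -> levels [8 8 6 2 7]
Step 3: flows [0->4,1->4,4->2,4->3] -> levels [7 7 7 3 7]
Step 4: flows [0=4,1=4,2=4,4->3] -> levels [7 7 7 4 6]
Step 5: flows [0->4,1->4,2->4,4->3] -> levels [6 6 6 5 8]
Step 6: flows [4->0,4->1,4->2,4->3] -> levels [7 7 7 6 4]
Step 7: flows [0->4,1->4,2->4,3->4] -> levels [6 6 6 5 8]
  -> period-2 cycle (repeats step 5); tank 4 never drops to <=2
Tank 4 never reaches <=2 within 15 steps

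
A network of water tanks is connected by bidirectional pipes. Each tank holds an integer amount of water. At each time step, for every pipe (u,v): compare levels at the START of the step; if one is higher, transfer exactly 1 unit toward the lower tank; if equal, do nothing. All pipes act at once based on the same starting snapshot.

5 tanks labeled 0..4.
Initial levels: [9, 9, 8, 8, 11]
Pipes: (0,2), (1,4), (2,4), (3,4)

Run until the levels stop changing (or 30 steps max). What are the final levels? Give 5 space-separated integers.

Step 1: flows [0->2,4->1,4->2,4->3] -> levels [8 10 10 9 8]
Step 2: flows [2->0,1->4,2->4,3->4] -> levels [9 9 8 8 11]
  -> period-2 cycle: step 2 state = step 0 state; never stabilizes
  -> state at step 30: (30-0) mod 2 = 0, same as step 0 -> [9 9 8 8 11]

Answer: 9 9 8 8 11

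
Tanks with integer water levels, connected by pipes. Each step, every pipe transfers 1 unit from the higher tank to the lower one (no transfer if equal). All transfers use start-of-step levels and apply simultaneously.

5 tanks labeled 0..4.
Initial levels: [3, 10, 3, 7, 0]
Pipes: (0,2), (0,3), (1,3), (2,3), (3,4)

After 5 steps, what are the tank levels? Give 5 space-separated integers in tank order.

Step 1: flows [0=2,3->0,1->3,3->2,3->4] -> levels [4 9 4 5 1]
Step 2: flows [0=2,3->0,1->3,3->2,3->4] -> levels [5 8 5 3 2]
Step 3: flows [0=2,0->3,1->3,2->3,3->4] -> levels [4 7 4 5 3]
Step 4: flows [0=2,3->0,1->3,3->2,3->4] -> levels [5 6 5 3 4]
Step 5: flows [0=2,0->3,1->3,2->3,4->3] -> levels [4 5 4 7 3]

Answer: 4 5 4 7 3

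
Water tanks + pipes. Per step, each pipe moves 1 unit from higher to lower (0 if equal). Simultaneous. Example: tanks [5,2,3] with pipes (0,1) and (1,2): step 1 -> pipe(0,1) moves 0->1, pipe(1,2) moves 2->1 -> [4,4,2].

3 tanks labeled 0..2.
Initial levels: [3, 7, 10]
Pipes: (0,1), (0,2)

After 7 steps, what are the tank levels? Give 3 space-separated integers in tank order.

Step 1: flows [1->0,2->0] -> levels [5 6 9]
Step 2: flows [1->0,2->0] -> levels [7 5 8]
Step 3: flows [0->1,2->0] -> levels [7 6 7]
Step 4: flows [0->1,0=2] -> levels [6 7 7]
Step 5: flows [1->0,2->0] -> levels [8 6 6]
Step 6: flows [0->1,0->2] -> levels [6 7 7]
  -> period-2 cycle: step 6 state = step 4 state
  -> state at step 7: (7-4) mod 2 = 1, same as step 5 -> [8 6 6]

Answer: 8 6 6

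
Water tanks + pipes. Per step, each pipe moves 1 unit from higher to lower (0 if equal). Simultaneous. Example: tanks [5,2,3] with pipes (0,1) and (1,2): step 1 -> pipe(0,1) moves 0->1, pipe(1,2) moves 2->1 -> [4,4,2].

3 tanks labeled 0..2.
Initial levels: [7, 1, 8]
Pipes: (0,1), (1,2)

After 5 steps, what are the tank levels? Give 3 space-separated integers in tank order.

Answer: 5 6 5

Derivation:
Step 1: flows [0->1,2->1] -> levels [6 3 7]
Step 2: flows [0->1,2->1] -> levels [5 5 6]
Step 3: flows [0=1,2->1] -> levels [5 6 5]
Step 4: flows [1->0,1->2] -> levels [6 4 6]
Step 5: flows [0->1,2->1] -> levels [5 6 5]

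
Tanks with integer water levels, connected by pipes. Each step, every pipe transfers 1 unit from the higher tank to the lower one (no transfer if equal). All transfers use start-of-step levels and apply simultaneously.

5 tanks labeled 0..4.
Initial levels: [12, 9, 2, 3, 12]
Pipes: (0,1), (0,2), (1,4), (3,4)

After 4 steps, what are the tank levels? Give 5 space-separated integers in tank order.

Answer: 8 9 6 7 8

Derivation:
Step 1: flows [0->1,0->2,4->1,4->3] -> levels [10 11 3 4 10]
Step 2: flows [1->0,0->2,1->4,4->3] -> levels [10 9 4 5 10]
Step 3: flows [0->1,0->2,4->1,4->3] -> levels [8 11 5 6 8]
Step 4: flows [1->0,0->2,1->4,4->3] -> levels [8 9 6 7 8]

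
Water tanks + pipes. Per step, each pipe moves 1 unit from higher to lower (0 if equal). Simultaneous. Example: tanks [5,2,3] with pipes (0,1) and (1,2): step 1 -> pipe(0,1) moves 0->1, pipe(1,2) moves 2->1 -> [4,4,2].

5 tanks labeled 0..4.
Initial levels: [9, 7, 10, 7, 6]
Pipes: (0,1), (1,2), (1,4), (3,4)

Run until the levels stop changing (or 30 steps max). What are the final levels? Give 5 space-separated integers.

Step 1: flows [0->1,2->1,1->4,3->4] -> levels [8 8 9 6 8]
Step 2: flows [0=1,2->1,1=4,4->3] -> levels [8 9 8 7 7]
Step 3: flows [1->0,1->2,1->4,3=4] -> levels [9 6 9 7 8]
Step 4: flows [0->1,2->1,4->1,4->3] -> levels [8 9 8 8 6]
Step 5: flows [1->0,1->2,1->4,3->4] -> levels [9 6 9 7 8]
  -> period-2 cycle: step 5 state = step 3 state; never stabilizes
  -> state at step 30: (30-3) mod 2 = 1, same as step 4 -> [8 9 8 8 6]

Answer: 8 9 8 8 6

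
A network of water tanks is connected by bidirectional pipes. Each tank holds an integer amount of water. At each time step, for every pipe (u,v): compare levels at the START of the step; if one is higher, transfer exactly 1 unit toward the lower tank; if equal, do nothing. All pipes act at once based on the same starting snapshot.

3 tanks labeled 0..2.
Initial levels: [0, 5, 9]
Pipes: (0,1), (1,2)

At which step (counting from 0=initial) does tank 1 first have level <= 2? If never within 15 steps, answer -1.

Step 1: flows [1->0,2->1] -> levels [1 5 8]
Step 2: flows [1->0,2->1] -> levels [2 5 7]
Step 3: flows [1->0,2->1] -> levels [3 5 6]
Step 4: flows [1->0,2->1] -> levels [4 5 5]
Step 5: flows [1->0,1=2] -> levels [5 4 5]
Step 6: flows [0->1,2->1] -> levels [4 6 4]
Step 7: flows [1->0,1->2] -> levels [5 4 5]
  -> period-2 cycle (repeats step 5); tank 1 never drops to <=2
Tank 1 never reaches <=2 within 15 steps

Answer: -1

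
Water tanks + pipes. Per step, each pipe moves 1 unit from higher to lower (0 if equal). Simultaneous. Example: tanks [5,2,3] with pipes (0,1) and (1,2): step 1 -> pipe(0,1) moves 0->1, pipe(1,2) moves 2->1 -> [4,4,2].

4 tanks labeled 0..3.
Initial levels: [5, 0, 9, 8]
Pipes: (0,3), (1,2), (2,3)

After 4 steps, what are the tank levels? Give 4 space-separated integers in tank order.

Step 1: flows [3->0,2->1,2->3] -> levels [6 1 7 8]
Step 2: flows [3->0,2->1,3->2] -> levels [7 2 7 6]
Step 3: flows [0->3,2->1,2->3] -> levels [6 3 5 8]
Step 4: flows [3->0,2->1,3->2] -> levels [7 4 5 6]

Answer: 7 4 5 6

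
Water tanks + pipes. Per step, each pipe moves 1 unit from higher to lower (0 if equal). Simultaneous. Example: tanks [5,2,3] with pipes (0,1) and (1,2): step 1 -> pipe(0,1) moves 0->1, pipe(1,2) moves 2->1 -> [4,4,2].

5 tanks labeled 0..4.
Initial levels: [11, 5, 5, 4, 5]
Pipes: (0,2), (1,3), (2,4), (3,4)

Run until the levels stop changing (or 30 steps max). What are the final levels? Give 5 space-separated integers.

Answer: 7 6 6 4 7

Derivation:
Step 1: flows [0->2,1->3,2=4,4->3] -> levels [10 4 6 6 4]
Step 2: flows [0->2,3->1,2->4,3->4] -> levels [9 5 6 4 6]
Step 3: flows [0->2,1->3,2=4,4->3] -> levels [8 4 7 6 5]
Step 4: flows [0->2,3->1,2->4,3->4] -> levels [7 5 7 4 7]
Step 5: flows [0=2,1->3,2=4,4->3] -> levels [7 4 7 6 6]
Step 6: flows [0=2,3->1,2->4,3=4] -> levels [7 5 6 5 7]
Step 7: flows [0->2,1=3,4->2,4->3] -> levels [6 5 8 6 5]
Step 8: flows [2->0,3->1,2->4,3->4] -> levels [7 6 6 4 7]
Step 9: flows [0->2,1->3,4->2,4->3] -> levels [6 5 8 6 5]
  -> period-2 cycle: step 9 state = step 7 state; never stabilizes
  -> state at step 30: (30-7) mod 2 = 1, same as step 8 -> [7 6 6 4 7]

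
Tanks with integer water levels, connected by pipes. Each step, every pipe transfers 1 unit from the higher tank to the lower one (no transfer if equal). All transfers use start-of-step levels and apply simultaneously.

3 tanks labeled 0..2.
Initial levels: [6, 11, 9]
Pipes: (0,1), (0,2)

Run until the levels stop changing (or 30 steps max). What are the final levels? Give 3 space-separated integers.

Answer: 10 8 8

Derivation:
Step 1: flows [1->0,2->0] -> levels [8 10 8]
Step 2: flows [1->0,0=2] -> levels [9 9 8]
Step 3: flows [0=1,0->2] -> levels [8 9 9]
Step 4: flows [1->0,2->0] -> levels [10 8 8]
Step 5: flows [0->1,0->2] -> levels [8 9 9]
  -> period-2 cycle: step 5 state = step 3 state; never stabilizes
  -> state at step 30: (30-3) mod 2 = 1, same as step 4 -> [10 8 8]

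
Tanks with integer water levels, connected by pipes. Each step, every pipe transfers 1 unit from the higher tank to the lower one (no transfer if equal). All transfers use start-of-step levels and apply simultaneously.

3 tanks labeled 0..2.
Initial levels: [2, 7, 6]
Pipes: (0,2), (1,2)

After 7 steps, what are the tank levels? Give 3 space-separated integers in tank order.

Answer: 5 5 5

Derivation:
Step 1: flows [2->0,1->2] -> levels [3 6 6]
Step 2: flows [2->0,1=2] -> levels [4 6 5]
Step 3: flows [2->0,1->2] -> levels [5 5 5]
Step 4: flows [0=2,1=2] -> levels [5 5 5]
  -> stable; steps 5..7 unchanged -> [5 5 5]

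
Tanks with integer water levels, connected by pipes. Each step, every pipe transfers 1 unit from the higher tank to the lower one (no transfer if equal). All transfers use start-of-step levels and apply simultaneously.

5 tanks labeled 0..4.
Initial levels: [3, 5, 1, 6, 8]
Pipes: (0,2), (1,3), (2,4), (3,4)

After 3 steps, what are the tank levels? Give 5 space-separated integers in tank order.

Step 1: flows [0->2,3->1,4->2,4->3] -> levels [2 6 3 6 6]
Step 2: flows [2->0,1=3,4->2,3=4] -> levels [3 6 3 6 5]
Step 3: flows [0=2,1=3,4->2,3->4] -> levels [3 6 4 5 5]

Answer: 3 6 4 5 5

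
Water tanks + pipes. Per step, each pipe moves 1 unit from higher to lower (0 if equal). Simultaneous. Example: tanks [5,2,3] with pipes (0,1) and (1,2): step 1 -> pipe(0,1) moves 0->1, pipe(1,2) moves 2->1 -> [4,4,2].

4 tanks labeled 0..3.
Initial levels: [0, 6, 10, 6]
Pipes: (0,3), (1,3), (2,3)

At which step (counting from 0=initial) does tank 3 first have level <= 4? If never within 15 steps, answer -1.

Step 1: flows [3->0,1=3,2->3] -> levels [1 6 9 6]
Step 2: flows [3->0,1=3,2->3] -> levels [2 6 8 6]
Step 3: flows [3->0,1=3,2->3] -> levels [3 6 7 6]
Step 4: flows [3->0,1=3,2->3] -> levels [4 6 6 6]
Step 5: flows [3->0,1=3,2=3] -> levels [5 6 6 5]
Step 6: flows [0=3,1->3,2->3] -> levels [5 5 5 7]
Step 7: flows [3->0,3->1,3->2] -> levels [6 6 6 4]
Tank 3 first reaches <=4 at step 7

Answer: 7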